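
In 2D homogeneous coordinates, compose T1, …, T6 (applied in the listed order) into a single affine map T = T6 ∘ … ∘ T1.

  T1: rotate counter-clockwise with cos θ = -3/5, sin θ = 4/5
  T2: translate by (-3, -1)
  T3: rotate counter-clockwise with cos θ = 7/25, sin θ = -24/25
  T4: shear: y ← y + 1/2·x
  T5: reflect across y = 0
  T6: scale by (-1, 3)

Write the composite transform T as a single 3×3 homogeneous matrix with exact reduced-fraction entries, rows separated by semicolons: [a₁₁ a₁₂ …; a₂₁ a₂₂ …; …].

T1 = [-3/5 -4/5 0; 4/5 -3/5 0; 0 0 1]
T2·T1 = [-3/5 -4/5 -3; 4/5 -3/5 -1; 0 0 1]
T3·…·T1 = [3/5 -4/5 -9/5; 4/5 3/5 13/5; 0 0 1]
T4·…·T1 = [3/5 -4/5 -9/5; 11/10 1/5 17/10; 0 0 1]
T5·…·T1 = [3/5 -4/5 -9/5; -11/10 -1/5 -17/10; 0 0 1]
T6·…·T1 = [-3/5 4/5 9/5; -33/10 -3/5 -51/10; 0 0 1]

T = [-3/5 4/5 9/5; -33/10 -3/5 -51/10; 0 0 1]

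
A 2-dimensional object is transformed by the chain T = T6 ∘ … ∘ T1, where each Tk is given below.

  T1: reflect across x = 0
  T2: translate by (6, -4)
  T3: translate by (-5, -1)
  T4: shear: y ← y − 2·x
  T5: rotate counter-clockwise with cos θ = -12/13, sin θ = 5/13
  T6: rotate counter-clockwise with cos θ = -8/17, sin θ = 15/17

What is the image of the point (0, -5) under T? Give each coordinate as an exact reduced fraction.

T(p) = (-2619/221, -472/221)

T1 reflect across x = 0: (0, -5) → (0, -5)
T2 translate by (6, -4): (0, -5) → (6, -9)
T3 translate by (-5, -1): (6, -9) → (1, -10)
T4 shear: y ← y − 2·x: (1, -10) → (1, -12)
T5 rotate counter-clockwise with cos θ = -12/13, sin θ = 5/13: (1, -12) → (48/13, 149/13)
T6 rotate counter-clockwise with cos θ = -8/17, sin θ = 15/17: (48/13, 149/13) → (-2619/221, -472/221)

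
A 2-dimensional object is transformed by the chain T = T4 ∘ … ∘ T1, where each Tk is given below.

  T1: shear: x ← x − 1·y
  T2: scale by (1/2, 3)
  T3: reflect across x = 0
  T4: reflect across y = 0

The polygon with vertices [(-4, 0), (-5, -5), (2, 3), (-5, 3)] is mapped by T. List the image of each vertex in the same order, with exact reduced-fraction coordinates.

T1 shear: x ← x − 1·y: (-4, 0) → (-4, 0); (-5, -5) → (0, -5); (2, 3) → (-1, 3); (-5, 3) → (-8, 3)
T2 scale by (1/2, 3): (-4, 0) → (-2, 0); (0, -5) → (0, -15); (-1, 3) → (-1/2, 9); (-8, 3) → (-4, 9)
T3 reflect across x = 0: (-2, 0) → (2, 0); (0, -15) → (0, -15); (-1/2, 9) → (1/2, 9); (-4, 9) → (4, 9)
T4 reflect across y = 0: (2, 0) → (2, 0); (0, -15) → (0, 15); (1/2, 9) → (1/2, -9); (4, 9) → (4, -9)

image vertices: (2, 0), (0, 15), (1/2, -9), (4, -9)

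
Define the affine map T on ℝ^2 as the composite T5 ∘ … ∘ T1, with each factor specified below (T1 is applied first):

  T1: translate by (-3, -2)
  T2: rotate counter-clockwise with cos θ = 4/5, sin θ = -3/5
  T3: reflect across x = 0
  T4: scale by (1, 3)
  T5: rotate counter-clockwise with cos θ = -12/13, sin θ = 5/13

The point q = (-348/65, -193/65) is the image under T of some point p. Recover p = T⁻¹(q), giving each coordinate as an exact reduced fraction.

T1 = [1 0 -3; 0 1 -2; 0 0 1]
T2·T1 = [4/5 3/5 -18/5; -3/5 4/5 1/5; 0 0 1]
T3·…·T1 = [-4/5 -3/5 18/5; -3/5 4/5 1/5; 0 0 1]
T4·…·T1 = [-4/5 -3/5 18/5; -9/5 12/5 3/5; 0 0 1]
T5·…·T1 = [93/65 -24/65 -231/65; 88/65 -159/65 54/65; 0 0 1]
det M = -3; M⁻¹ = [53/65 -8/65 3; 88/195 -31/65 2; 0 0 1]
M⁻¹ · (-348/65, -193/65)ᵀ = (-1, 1)ᵀ

p = (-1, 1)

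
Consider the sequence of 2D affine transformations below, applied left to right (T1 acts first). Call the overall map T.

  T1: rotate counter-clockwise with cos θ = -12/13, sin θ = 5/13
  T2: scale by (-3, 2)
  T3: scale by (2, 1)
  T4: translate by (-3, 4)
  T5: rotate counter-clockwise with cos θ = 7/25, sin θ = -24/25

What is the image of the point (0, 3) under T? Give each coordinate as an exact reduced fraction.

T1 rotate counter-clockwise with cos θ = -12/13, sin θ = 5/13: (0, 3) → (-15/13, -36/13)
T2 scale by (-3, 2): (-15/13, -36/13) → (45/13, -72/13)
T3 scale by (2, 1): (45/13, -72/13) → (90/13, -72/13)
T4 translate by (-3, 4): (90/13, -72/13) → (51/13, -20/13)
T5 rotate counter-clockwise with cos θ = 7/25, sin θ = -24/25: (51/13, -20/13) → (-123/325, -1364/325)

T(p) = (-123/325, -1364/325)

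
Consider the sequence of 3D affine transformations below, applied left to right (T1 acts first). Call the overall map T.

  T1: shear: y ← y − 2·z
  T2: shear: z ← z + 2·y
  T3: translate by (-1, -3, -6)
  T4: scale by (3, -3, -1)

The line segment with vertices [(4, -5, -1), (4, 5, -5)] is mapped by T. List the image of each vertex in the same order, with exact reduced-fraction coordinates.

image vertices: (9, 18, 13), (9, -36, -19)

T1 shear: y ← y − 2·z: (4, -5, -1) → (4, -3, -1); (4, 5, -5) → (4, 15, -5)
T2 shear: z ← z + 2·y: (4, -3, -1) → (4, -3, -7); (4, 15, -5) → (4, 15, 25)
T3 translate by (-1, -3, -6): (4, -3, -7) → (3, -6, -13); (4, 15, 25) → (3, 12, 19)
T4 scale by (3, -3, -1): (3, -6, -13) → (9, 18, 13); (3, 12, 19) → (9, -36, -19)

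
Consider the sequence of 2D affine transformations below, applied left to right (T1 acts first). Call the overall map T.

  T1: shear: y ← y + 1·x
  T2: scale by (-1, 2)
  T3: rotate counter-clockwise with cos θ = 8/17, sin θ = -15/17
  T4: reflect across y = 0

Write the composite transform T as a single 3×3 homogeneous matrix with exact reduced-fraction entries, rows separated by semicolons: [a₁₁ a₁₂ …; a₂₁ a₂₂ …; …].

T1 = [1 0 0; 1 1 0; 0 0 1]
T2·T1 = [-1 0 0; 2 2 0; 0 0 1]
T3·…·T1 = [22/17 30/17 0; 31/17 16/17 0; 0 0 1]
T4·…·T1 = [22/17 30/17 0; -31/17 -16/17 0; 0 0 1]

T = [22/17 30/17 0; -31/17 -16/17 0; 0 0 1]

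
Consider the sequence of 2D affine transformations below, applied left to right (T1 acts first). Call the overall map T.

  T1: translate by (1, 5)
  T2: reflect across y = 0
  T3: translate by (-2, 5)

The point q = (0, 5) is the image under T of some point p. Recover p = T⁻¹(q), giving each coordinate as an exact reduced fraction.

T1 = [1 0 1; 0 1 5; 0 0 1]
T2·T1 = [1 0 1; 0 -1 -5; 0 0 1]
T3·…·T1 = [1 0 -1; 0 -1 0; 0 0 1]
det M = -1; M⁻¹ = [1 0 1; 0 -1 0; 0 0 1]
M⁻¹ · (0, 5)ᵀ = (1, -5)ᵀ

p = (1, -5)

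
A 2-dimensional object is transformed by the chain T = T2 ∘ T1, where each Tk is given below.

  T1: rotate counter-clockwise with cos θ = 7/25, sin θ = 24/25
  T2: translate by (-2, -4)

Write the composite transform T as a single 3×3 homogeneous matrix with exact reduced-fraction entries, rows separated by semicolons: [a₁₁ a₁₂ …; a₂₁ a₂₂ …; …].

T = [7/25 -24/25 -2; 24/25 7/25 -4; 0 0 1]

T1 = [7/25 -24/25 0; 24/25 7/25 0; 0 0 1]
T2·T1 = [7/25 -24/25 -2; 24/25 7/25 -4; 0 0 1]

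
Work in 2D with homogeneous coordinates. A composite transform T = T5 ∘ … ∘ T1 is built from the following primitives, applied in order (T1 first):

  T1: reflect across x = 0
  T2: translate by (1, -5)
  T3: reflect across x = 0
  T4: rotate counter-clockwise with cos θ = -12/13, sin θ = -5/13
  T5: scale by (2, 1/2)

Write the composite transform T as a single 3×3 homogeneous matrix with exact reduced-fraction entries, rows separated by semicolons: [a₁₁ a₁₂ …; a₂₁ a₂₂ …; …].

T = [-24/13 10/13 -2; -5/26 -6/13 5/2; 0 0 1]

T1 = [-1 0 0; 0 1 0; 0 0 1]
T2·T1 = [-1 0 1; 0 1 -5; 0 0 1]
T3·…·T1 = [1 0 -1; 0 1 -5; 0 0 1]
T4·…·T1 = [-12/13 5/13 -1; -5/13 -12/13 5; 0 0 1]
T5·…·T1 = [-24/13 10/13 -2; -5/26 -6/13 5/2; 0 0 1]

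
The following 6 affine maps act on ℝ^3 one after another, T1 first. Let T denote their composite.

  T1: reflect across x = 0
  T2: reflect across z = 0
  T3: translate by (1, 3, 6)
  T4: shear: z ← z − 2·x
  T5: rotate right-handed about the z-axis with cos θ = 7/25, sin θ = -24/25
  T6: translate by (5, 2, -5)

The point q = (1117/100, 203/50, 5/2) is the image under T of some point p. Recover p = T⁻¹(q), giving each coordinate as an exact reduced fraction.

p = (5/4, 7/2, -1)

T1 = [-1 0 0 0; 0 1 0 0; 0 0 1 0; 0 0 0 1]
T2·T1 = [-1 0 0 0; 0 1 0 0; 0 0 -1 0; 0 0 0 1]
T3·…·T1 = [-1 0 0 1; 0 1 0 3; 0 0 -1 6; 0 0 0 1]
T4·…·T1 = [-1 0 0 1; 0 1 0 3; 2 0 -1 4; 0 0 0 1]
T5·…·T1 = [-7/25 24/25 0 79/25; 24/25 7/25 0 -3/25; 2 0 -1 4; 0 0 0 1]
T6·…·T1 = [-7/25 24/25 0 204/25; 24/25 7/25 0 47/25; 2 0 -1 -1; 0 0 0 1]
det M = 1; M⁻¹ = [-7/25 24/25 0 12/25; 24/25 7/25 0 -209/25; -14/25 48/25 -1 -1/25; 0 0 0 1]
M⁻¹ · (1117/100, 203/50, 5/2)ᵀ = (5/4, 7/2, -1)ᵀ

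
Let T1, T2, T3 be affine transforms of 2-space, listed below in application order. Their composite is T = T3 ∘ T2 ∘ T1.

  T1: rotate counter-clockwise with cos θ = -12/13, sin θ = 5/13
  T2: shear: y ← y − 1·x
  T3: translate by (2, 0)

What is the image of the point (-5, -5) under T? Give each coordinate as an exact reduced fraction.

T1 rotate counter-clockwise with cos θ = -12/13, sin θ = 5/13: (-5, -5) → (85/13, 35/13)
T2 shear: y ← y − 1·x: (85/13, 35/13) → (85/13, -50/13)
T3 translate by (2, 0): (85/13, -50/13) → (111/13, -50/13)

T(p) = (111/13, -50/13)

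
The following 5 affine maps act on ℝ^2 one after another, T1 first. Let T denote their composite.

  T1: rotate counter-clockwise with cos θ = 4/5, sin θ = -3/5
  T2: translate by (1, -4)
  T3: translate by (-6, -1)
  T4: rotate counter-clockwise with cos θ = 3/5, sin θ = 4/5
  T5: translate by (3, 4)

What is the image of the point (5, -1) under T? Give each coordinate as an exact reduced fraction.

T(p) = (227/25, -64/25)

T1 rotate counter-clockwise with cos θ = 4/5, sin θ = -3/5: (5, -1) → (17/5, -19/5)
T2 translate by (1, -4): (17/5, -19/5) → (22/5, -39/5)
T3 translate by (-6, -1): (22/5, -39/5) → (-8/5, -44/5)
T4 rotate counter-clockwise with cos θ = 3/5, sin θ = 4/5: (-8/5, -44/5) → (152/25, -164/25)
T5 translate by (3, 4): (152/25, -164/25) → (227/25, -64/25)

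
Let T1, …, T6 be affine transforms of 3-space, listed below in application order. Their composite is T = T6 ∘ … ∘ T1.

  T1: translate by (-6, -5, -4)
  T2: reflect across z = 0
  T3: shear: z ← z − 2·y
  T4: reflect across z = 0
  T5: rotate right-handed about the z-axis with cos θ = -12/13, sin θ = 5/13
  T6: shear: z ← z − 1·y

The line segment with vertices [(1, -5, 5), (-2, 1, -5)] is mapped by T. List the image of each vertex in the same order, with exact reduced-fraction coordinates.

T1 translate by (-6, -5, -4): (1, -5, 5) → (-5, -10, 1); (-2, 1, -5) → (-8, -4, -9)
T2 reflect across z = 0: (-5, -10, 1) → (-5, -10, -1); (-8, -4, -9) → (-8, -4, 9)
T3 shear: z ← z − 2·y: (-5, -10, -1) → (-5, -10, 19); (-8, -4, 9) → (-8, -4, 17)
T4 reflect across z = 0: (-5, -10, 19) → (-5, -10, -19); (-8, -4, 17) → (-8, -4, -17)
T5 rotate right-handed about the z-axis with cos θ = -12/13, sin θ = 5/13: (-5, -10, -19) → (110/13, 95/13, -19); (-8, -4, -17) → (116/13, 8/13, -17)
T6 shear: z ← z − 1·y: (110/13, 95/13, -19) → (110/13, 95/13, -342/13); (116/13, 8/13, -17) → (116/13, 8/13, -229/13)

image vertices: (110/13, 95/13, -342/13), (116/13, 8/13, -229/13)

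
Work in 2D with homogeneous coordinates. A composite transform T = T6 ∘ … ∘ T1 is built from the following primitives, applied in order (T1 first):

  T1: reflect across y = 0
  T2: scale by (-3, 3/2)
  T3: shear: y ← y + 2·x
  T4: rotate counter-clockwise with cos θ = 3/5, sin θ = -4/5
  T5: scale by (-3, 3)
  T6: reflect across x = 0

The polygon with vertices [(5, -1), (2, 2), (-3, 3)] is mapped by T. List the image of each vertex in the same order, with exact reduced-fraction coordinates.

T1 reflect across y = 0: (5, -1) → (5, 1); (2, 2) → (2, -2); (-3, 3) → (-3, -3)
T2 scale by (-3, 3/2): (5, 1) → (-15, 3/2); (2, -2) → (-6, -3); (-3, -3) → (9, -9/2)
T3 shear: y ← y + 2·x: (-15, 3/2) → (-15, -57/2); (-6, -3) → (-6, -15); (9, -9/2) → (9, 27/2)
T4 rotate counter-clockwise with cos θ = 3/5, sin θ = -4/5: (-15, -57/2) → (-159/5, -51/10); (-6, -15) → (-78/5, -21/5); (9, 27/2) → (81/5, 9/10)
T5 scale by (-3, 3): (-159/5, -51/10) → (477/5, -153/10); (-78/5, -21/5) → (234/5, -63/5); (81/5, 9/10) → (-243/5, 27/10)
T6 reflect across x = 0: (477/5, -153/10) → (-477/5, -153/10); (234/5, -63/5) → (-234/5, -63/5); (-243/5, 27/10) → (243/5, 27/10)

image vertices: (-477/5, -153/10), (-234/5, -63/5), (243/5, 27/10)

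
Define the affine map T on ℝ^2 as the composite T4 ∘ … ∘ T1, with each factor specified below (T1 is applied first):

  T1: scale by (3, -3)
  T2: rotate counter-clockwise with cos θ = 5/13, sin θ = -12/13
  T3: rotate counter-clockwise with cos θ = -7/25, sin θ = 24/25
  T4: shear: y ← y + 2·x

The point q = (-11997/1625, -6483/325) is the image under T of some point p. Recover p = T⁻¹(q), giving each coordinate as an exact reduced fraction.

p = (-3, -1/5)

T1 = [3 0 0; 0 -3 0; 0 0 1]
T2·T1 = [15/13 -36/13 0; -36/13 -15/13 0; 0 0 1]
T3·…·T1 = [759/325 612/325 0; 612/325 -759/325 0; 0 0 1]
T4·…·T1 = [759/325 612/325 0; 426/65 93/65 0; 0 0 1]
det M = -9; M⁻¹ = [-31/195 68/325 0; 142/195 -253/975 0; 0 0 1]
M⁻¹ · (-11997/1625, -6483/325)ᵀ = (-3, -1/5)ᵀ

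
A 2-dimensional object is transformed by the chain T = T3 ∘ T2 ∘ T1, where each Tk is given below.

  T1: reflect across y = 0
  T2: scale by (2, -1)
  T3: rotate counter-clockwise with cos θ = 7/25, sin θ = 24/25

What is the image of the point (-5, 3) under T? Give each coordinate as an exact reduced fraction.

T(p) = (-142/25, -219/25)

T1 reflect across y = 0: (-5, 3) → (-5, -3)
T2 scale by (2, -1): (-5, -3) → (-10, 3)
T3 rotate counter-clockwise with cos θ = 7/25, sin θ = 24/25: (-10, 3) → (-142/25, -219/25)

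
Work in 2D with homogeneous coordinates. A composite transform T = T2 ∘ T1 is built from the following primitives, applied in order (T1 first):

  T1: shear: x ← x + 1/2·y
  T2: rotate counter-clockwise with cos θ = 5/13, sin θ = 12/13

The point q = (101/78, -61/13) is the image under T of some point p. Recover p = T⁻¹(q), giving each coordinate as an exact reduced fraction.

p = (-7/3, -3)

T1 = [1 1/2 0; 0 1 0; 0 0 1]
T2·T1 = [5/13 -19/26 0; 12/13 11/13 0; 0 0 1]
det M = 1; M⁻¹ = [11/13 19/26 0; -12/13 5/13 0; 0 0 1]
M⁻¹ · (101/78, -61/13)ᵀ = (-7/3, -3)ᵀ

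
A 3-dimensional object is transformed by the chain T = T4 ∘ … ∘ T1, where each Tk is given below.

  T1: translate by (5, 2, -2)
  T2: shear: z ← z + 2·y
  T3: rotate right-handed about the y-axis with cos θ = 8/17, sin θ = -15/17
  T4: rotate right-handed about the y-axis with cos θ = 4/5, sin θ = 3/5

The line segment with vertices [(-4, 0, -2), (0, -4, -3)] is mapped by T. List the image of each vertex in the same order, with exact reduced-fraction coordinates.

image vertices: (77/85, 2, 36/85), (709/85, -2, -513/85)

T1 translate by (5, 2, -2): (-4, 0, -2) → (1, 2, -4); (0, -4, -3) → (5, -2, -5)
T2 shear: z ← z + 2·y: (1, 2, -4) → (1, 2, 0); (5, -2, -5) → (5, -2, -9)
T3 rotate right-handed about the y-axis with cos θ = 8/17, sin θ = -15/17: (1, 2, 0) → (8/17, 2, 15/17); (5, -2, -9) → (175/17, -2, 3/17)
T4 rotate right-handed about the y-axis with cos θ = 4/5, sin θ = 3/5: (8/17, 2, 15/17) → (77/85, 2, 36/85); (175/17, -2, 3/17) → (709/85, -2, -513/85)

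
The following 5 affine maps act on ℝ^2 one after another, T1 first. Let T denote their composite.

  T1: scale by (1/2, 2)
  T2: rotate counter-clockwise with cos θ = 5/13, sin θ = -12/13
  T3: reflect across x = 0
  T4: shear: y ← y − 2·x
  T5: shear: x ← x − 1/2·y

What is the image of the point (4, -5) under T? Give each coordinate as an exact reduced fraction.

T1 scale by (1/2, 2): (4, -5) → (2, -10)
T2 rotate counter-clockwise with cos θ = 5/13, sin θ = -12/13: (2, -10) → (-110/13, -74/13)
T3 reflect across x = 0: (-110/13, -74/13) → (110/13, -74/13)
T4 shear: y ← y − 2·x: (110/13, -74/13) → (110/13, -294/13)
T5 shear: x ← x − 1/2·y: (110/13, -294/13) → (257/13, -294/13)

T(p) = (257/13, -294/13)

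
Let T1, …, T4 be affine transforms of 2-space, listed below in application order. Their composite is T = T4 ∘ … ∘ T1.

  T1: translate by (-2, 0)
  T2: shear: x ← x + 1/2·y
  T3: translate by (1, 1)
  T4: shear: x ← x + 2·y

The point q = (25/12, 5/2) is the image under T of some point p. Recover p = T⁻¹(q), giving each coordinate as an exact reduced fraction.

T1 = [1 0 -2; 0 1 0; 0 0 1]
T2·T1 = [1 1/2 -2; 0 1 0; 0 0 1]
T3·…·T1 = [1 1/2 -1; 0 1 1; 0 0 1]
T4·…·T1 = [1 5/2 1; 0 1 1; 0 0 1]
det M = 1; M⁻¹ = [1 -5/2 3/2; 0 1 -1; 0 0 1]
M⁻¹ · (25/12, 5/2)ᵀ = (-8/3, 3/2)ᵀ

p = (-8/3, 3/2)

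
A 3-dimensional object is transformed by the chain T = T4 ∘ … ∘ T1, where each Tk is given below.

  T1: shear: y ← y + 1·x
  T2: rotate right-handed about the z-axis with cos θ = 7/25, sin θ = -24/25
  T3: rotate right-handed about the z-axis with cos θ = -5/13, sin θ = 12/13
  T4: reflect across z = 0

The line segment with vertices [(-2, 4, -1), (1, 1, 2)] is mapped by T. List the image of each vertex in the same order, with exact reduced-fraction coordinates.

image vertices: (-914/325, 98/325, 1), (-31/65, 142/65, -2)

T1 shear: y ← y + 1·x: (-2, 4, -1) → (-2, 2, -1); (1, 1, 2) → (1, 2, 2)
T2 rotate right-handed about the z-axis with cos θ = 7/25, sin θ = -24/25: (-2, 2, -1) → (34/25, 62/25, -1); (1, 2, 2) → (11/5, -2/5, 2)
T3 rotate right-handed about the z-axis with cos θ = -5/13, sin θ = 12/13: (34/25, 62/25, -1) → (-914/325, 98/325, -1); (11/5, -2/5, 2) → (-31/65, 142/65, 2)
T4 reflect across z = 0: (-914/325, 98/325, -1) → (-914/325, 98/325, 1); (-31/65, 142/65, 2) → (-31/65, 142/65, -2)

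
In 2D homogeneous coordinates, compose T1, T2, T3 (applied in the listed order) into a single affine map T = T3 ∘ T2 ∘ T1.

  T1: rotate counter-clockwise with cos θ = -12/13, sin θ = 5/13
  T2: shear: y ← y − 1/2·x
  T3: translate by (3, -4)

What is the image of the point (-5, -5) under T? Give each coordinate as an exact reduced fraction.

T1 rotate counter-clockwise with cos θ = -12/13, sin θ = 5/13: (-5, -5) → (85/13, 35/13)
T2 shear: y ← y − 1/2·x: (85/13, 35/13) → (85/13, -15/26)
T3 translate by (3, -4): (85/13, -15/26) → (124/13, -119/26)

T(p) = (124/13, -119/26)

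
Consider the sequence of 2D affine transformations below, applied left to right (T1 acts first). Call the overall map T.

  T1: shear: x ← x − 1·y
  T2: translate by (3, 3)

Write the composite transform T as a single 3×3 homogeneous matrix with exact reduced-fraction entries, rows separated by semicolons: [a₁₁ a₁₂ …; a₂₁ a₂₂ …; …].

T = [1 -1 3; 0 1 3; 0 0 1]

T1 = [1 -1 0; 0 1 0; 0 0 1]
T2·T1 = [1 -1 3; 0 1 3; 0 0 1]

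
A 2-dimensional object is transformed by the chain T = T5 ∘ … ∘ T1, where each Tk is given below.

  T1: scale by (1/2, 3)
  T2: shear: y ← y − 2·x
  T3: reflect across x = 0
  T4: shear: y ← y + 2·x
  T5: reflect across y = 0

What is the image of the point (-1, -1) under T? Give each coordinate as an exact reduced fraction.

T1 scale by (1/2, 3): (-1, -1) → (-1/2, -3)
T2 shear: y ← y − 2·x: (-1/2, -3) → (-1/2, -2)
T3 reflect across x = 0: (-1/2, -2) → (1/2, -2)
T4 shear: y ← y + 2·x: (1/2, -2) → (1/2, -1)
T5 reflect across y = 0: (1/2, -1) → (1/2, 1)

T(p) = (1/2, 1)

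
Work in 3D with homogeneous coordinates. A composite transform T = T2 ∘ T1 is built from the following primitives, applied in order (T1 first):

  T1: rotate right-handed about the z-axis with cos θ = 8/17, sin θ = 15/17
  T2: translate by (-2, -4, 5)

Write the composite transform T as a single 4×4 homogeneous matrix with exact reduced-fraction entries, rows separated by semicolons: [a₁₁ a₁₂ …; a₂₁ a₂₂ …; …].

T1 = [8/17 -15/17 0 0; 15/17 8/17 0 0; 0 0 1 0; 0 0 0 1]
T2·T1 = [8/17 -15/17 0 -2; 15/17 8/17 0 -4; 0 0 1 5; 0 0 0 1]

T = [8/17 -15/17 0 -2; 15/17 8/17 0 -4; 0 0 1 5; 0 0 0 1]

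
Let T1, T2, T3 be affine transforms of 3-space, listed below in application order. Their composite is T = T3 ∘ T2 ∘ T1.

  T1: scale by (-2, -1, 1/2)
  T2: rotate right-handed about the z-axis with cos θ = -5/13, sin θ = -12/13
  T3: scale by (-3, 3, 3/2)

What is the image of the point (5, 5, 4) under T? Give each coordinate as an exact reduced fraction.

T(p) = (30/13, 435/13, 3)

T1 scale by (-2, -1, 1/2): (5, 5, 4) → (-10, -5, 2)
T2 rotate right-handed about the z-axis with cos θ = -5/13, sin θ = -12/13: (-10, -5, 2) → (-10/13, 145/13, 2)
T3 scale by (-3, 3, 3/2): (-10/13, 145/13, 2) → (30/13, 435/13, 3)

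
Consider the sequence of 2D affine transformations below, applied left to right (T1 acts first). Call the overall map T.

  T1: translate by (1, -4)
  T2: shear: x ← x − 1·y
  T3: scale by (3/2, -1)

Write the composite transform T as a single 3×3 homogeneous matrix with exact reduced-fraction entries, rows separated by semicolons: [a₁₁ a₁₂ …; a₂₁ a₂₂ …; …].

T = [3/2 -3/2 15/2; 0 -1 4; 0 0 1]

T1 = [1 0 1; 0 1 -4; 0 0 1]
T2·T1 = [1 -1 5; 0 1 -4; 0 0 1]
T3·…·T1 = [3/2 -3/2 15/2; 0 -1 4; 0 0 1]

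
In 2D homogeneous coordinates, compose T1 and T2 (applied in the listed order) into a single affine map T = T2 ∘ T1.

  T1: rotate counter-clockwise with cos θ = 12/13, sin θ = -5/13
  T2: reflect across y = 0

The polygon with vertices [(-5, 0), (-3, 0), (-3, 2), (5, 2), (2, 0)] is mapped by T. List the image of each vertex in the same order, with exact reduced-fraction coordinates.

image vertices: (-60/13, -25/13), (-36/13, -15/13), (-2, -3), (70/13, 1/13), (24/13, 10/13)

T1 rotate counter-clockwise with cos θ = 12/13, sin θ = -5/13: (-5, 0) → (-60/13, 25/13); (-3, 0) → (-36/13, 15/13); (-3, 2) → (-2, 3); (5, 2) → (70/13, -1/13); (2, 0) → (24/13, -10/13)
T2 reflect across y = 0: (-60/13, 25/13) → (-60/13, -25/13); (-36/13, 15/13) → (-36/13, -15/13); (-2, 3) → (-2, -3); (70/13, -1/13) → (70/13, 1/13); (24/13, -10/13) → (24/13, 10/13)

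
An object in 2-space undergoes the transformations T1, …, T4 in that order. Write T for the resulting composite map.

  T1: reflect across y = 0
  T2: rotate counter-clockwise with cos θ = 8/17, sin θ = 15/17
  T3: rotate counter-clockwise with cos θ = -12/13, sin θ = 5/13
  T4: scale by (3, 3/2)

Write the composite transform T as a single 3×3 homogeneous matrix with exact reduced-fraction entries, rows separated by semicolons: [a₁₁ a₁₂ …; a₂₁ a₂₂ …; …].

T1 = [1 0 0; 0 -1 0; 0 0 1]
T2·T1 = [8/17 15/17 0; 15/17 -8/17 0; 0 0 1]
T3·…·T1 = [-171/221 -140/221 0; -140/221 171/221 0; 0 0 1]
T4·…·T1 = [-513/221 -420/221 0; -210/221 513/442 0; 0 0 1]

T = [-513/221 -420/221 0; -210/221 513/442 0; 0 0 1]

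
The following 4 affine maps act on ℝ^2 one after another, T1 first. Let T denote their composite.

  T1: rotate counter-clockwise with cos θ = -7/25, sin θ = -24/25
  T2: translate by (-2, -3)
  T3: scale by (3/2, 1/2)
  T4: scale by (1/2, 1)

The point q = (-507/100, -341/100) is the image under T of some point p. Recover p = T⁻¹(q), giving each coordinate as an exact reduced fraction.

p = (5, -7/2)

T1 = [-7/25 24/25 0; -24/25 -7/25 0; 0 0 1]
T2·T1 = [-7/25 24/25 -2; -24/25 -7/25 -3; 0 0 1]
T3·…·T1 = [-21/50 36/25 -3; -12/25 -7/50 -3/2; 0 0 1]
T4·…·T1 = [-21/100 18/25 -3/2; -12/25 -7/50 -3/2; 0 0 1]
det M = 3/8; M⁻¹ = [-28/75 -48/25 -86/25; 32/25 -14/25 27/25; 0 0 1]
M⁻¹ · (-507/100, -341/100)ᵀ = (5, -7/2)ᵀ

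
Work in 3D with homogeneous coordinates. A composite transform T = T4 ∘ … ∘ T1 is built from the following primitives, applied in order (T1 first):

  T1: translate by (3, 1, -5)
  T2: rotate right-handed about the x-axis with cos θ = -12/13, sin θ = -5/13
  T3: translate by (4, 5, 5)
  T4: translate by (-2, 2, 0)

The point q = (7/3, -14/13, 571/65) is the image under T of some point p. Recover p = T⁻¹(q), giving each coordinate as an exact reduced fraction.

T1 = [1 0 0 3; 0 1 0 1; 0 0 1 -5; 0 0 0 1]
T2·T1 = [1 0 0 3; 0 -12/13 5/13 -37/13; 0 -5/13 -12/13 55/13; 0 0 0 1]
T3·…·T1 = [1 0 0 7; 0 -12/13 5/13 28/13; 0 -5/13 -12/13 120/13; 0 0 0 1]
T4·…·T1 = [1 0 0 5; 0 -12/13 5/13 54/13; 0 -5/13 -12/13 120/13; 0 0 0 1]
det M = 1; M⁻¹ = [1 0 0 -5; 0 -12/13 -5/13 96/13; 0 5/13 -12/13 90/13; 0 0 0 1]
M⁻¹ · (7/3, -14/13, 571/65)ᵀ = (-8/3, 5, -8/5)ᵀ

p = (-8/3, 5, -8/5)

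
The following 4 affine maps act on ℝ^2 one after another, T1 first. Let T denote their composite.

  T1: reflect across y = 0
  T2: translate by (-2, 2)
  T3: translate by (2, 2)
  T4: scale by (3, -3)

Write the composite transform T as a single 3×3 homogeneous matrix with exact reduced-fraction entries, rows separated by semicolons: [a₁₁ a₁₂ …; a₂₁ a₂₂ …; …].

T = [3 0 0; 0 3 -12; 0 0 1]

T1 = [1 0 0; 0 -1 0; 0 0 1]
T2·T1 = [1 0 -2; 0 -1 2; 0 0 1]
T3·…·T1 = [1 0 0; 0 -1 4; 0 0 1]
T4·…·T1 = [3 0 0; 0 3 -12; 0 0 1]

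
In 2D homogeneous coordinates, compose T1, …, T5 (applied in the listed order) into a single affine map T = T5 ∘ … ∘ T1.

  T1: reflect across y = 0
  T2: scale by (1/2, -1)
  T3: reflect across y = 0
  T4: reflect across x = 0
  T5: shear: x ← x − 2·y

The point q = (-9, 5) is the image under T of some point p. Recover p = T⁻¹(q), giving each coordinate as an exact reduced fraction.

T1 = [1 0 0; 0 -1 0; 0 0 1]
T2·T1 = [1/2 0 0; 0 1 0; 0 0 1]
T3·…·T1 = [1/2 0 0; 0 -1 0; 0 0 1]
T4·…·T1 = [-1/2 0 0; 0 -1 0; 0 0 1]
T5·…·T1 = [-1/2 2 0; 0 -1 0; 0 0 1]
det M = 1/2; M⁻¹ = [-2 -4 0; 0 -1 0; 0 0 1]
M⁻¹ · (-9, 5)ᵀ = (-2, -5)ᵀ

p = (-2, -5)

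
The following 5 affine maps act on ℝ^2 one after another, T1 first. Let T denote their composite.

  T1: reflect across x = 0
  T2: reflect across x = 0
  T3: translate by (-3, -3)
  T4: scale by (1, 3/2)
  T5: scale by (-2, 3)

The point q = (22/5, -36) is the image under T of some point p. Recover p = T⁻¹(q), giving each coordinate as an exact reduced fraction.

p = (4/5, -5)

T1 = [-1 0 0; 0 1 0; 0 0 1]
T2·T1 = [1 0 0; 0 1 0; 0 0 1]
T3·…·T1 = [1 0 -3; 0 1 -3; 0 0 1]
T4·…·T1 = [1 0 -3; 0 3/2 -9/2; 0 0 1]
T5·…·T1 = [-2 0 6; 0 9/2 -27/2; 0 0 1]
det M = -9; M⁻¹ = [-1/2 0 3; 0 2/9 3; 0 0 1]
M⁻¹ · (22/5, -36)ᵀ = (4/5, -5)ᵀ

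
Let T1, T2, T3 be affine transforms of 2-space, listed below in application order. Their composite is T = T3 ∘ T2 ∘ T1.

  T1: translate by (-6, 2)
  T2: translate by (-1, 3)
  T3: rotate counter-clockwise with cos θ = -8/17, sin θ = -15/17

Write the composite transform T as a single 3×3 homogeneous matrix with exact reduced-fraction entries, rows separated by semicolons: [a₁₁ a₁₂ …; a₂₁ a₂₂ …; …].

T = [-8/17 15/17 131/17; -15/17 -8/17 65/17; 0 0 1]

T1 = [1 0 -6; 0 1 2; 0 0 1]
T2·T1 = [1 0 -7; 0 1 5; 0 0 1]
T3·…·T1 = [-8/17 15/17 131/17; -15/17 -8/17 65/17; 0 0 1]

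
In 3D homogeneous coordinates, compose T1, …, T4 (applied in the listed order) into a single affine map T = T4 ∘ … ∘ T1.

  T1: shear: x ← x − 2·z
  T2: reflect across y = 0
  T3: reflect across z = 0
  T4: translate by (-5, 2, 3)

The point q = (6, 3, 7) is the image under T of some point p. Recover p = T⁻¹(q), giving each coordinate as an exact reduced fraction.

T1 = [1 0 -2 0; 0 1 0 0; 0 0 1 0; 0 0 0 1]
T2·T1 = [1 0 -2 0; 0 -1 0 0; 0 0 1 0; 0 0 0 1]
T3·…·T1 = [1 0 -2 0; 0 -1 0 0; 0 0 -1 0; 0 0 0 1]
T4·…·T1 = [1 0 -2 -5; 0 -1 0 2; 0 0 -1 3; 0 0 0 1]
det M = 1; M⁻¹ = [1 0 -2 11; 0 -1 0 2; 0 0 -1 3; 0 0 0 1]
M⁻¹ · (6, 3, 7)ᵀ = (3, -1, -4)ᵀ

p = (3, -1, -4)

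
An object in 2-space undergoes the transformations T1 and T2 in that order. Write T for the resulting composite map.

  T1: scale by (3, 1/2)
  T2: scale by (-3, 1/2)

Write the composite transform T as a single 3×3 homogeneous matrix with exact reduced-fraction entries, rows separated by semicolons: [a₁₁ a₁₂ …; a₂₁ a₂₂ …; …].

T = [-9 0 0; 0 1/4 0; 0 0 1]

T1 = [3 0 0; 0 1/2 0; 0 0 1]
T2·T1 = [-9 0 0; 0 1/4 0; 0 0 1]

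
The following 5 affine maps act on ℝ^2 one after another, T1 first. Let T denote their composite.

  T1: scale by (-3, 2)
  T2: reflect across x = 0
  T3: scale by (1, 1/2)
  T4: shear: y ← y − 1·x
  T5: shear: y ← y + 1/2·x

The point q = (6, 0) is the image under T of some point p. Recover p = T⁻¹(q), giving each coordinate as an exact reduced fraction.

T1 = [-3 0 0; 0 2 0; 0 0 1]
T2·T1 = [3 0 0; 0 2 0; 0 0 1]
T3·…·T1 = [3 0 0; 0 1 0; 0 0 1]
T4·…·T1 = [3 0 0; -3 1 0; 0 0 1]
T5·…·T1 = [3 0 0; -3/2 1 0; 0 0 1]
det M = 3; M⁻¹ = [1/3 0 0; 1/2 1 0; 0 0 1]
M⁻¹ · (6, 0)ᵀ = (2, 3)ᵀ

p = (2, 3)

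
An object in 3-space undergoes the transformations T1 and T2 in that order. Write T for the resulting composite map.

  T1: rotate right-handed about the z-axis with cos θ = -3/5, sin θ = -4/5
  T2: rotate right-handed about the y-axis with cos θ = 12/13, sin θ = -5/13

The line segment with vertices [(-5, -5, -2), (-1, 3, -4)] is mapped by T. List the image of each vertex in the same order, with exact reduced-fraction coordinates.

T1 rotate right-handed about the z-axis with cos θ = -3/5, sin θ = -4/5: (-5, -5, -2) → (-1, 7, -2); (-1, 3, -4) → (3, -1, -4)
T2 rotate right-handed about the y-axis with cos θ = 12/13, sin θ = -5/13: (-1, 7, -2) → (-2/13, 7, -29/13); (3, -1, -4) → (56/13, -1, -33/13)

image vertices: (-2/13, 7, -29/13), (56/13, -1, -33/13)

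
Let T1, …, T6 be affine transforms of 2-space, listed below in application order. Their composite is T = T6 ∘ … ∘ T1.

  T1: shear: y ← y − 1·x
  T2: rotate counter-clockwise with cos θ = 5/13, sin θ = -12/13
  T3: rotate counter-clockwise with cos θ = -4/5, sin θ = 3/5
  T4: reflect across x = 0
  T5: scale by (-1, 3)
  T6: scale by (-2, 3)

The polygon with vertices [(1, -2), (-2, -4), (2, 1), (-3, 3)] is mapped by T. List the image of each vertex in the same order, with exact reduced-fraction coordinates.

image vertices: (-82/13, 27/13), (-188/65, -1422/65), (-38/13, 198/13), (852/65, -837/65)

T1 shear: y ← y − 1·x: (1, -2) → (1, -3); (-2, -4) → (-2, -2); (2, 1) → (2, -1); (-3, 3) → (-3, 6)
T2 rotate counter-clockwise with cos θ = 5/13, sin θ = -12/13: (1, -3) → (-31/13, -27/13); (-2, -2) → (-34/13, 14/13); (2, -1) → (-2/13, -29/13); (-3, 6) → (57/13, 66/13)
T3 rotate counter-clockwise with cos θ = -4/5, sin θ = 3/5: (-31/13, -27/13) → (41/13, 3/13); (-34/13, 14/13) → (94/65, -158/65); (-2/13, -29/13) → (19/13, 22/13); (57/13, 66/13) → (-426/65, -93/65)
T4 reflect across x = 0: (41/13, 3/13) → (-41/13, 3/13); (94/65, -158/65) → (-94/65, -158/65); (19/13, 22/13) → (-19/13, 22/13); (-426/65, -93/65) → (426/65, -93/65)
T5 scale by (-1, 3): (-41/13, 3/13) → (41/13, 9/13); (-94/65, -158/65) → (94/65, -474/65); (-19/13, 22/13) → (19/13, 66/13); (426/65, -93/65) → (-426/65, -279/65)
T6 scale by (-2, 3): (41/13, 9/13) → (-82/13, 27/13); (94/65, -474/65) → (-188/65, -1422/65); (19/13, 66/13) → (-38/13, 198/13); (-426/65, -279/65) → (852/65, -837/65)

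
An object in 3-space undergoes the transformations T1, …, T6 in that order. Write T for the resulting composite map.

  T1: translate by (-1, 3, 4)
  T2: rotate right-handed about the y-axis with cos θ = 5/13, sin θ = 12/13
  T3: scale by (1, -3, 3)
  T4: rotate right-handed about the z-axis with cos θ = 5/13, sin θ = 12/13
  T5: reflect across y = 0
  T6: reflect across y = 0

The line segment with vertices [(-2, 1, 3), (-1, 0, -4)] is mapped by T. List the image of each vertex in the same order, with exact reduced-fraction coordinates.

image vertices: (2217/169, 48/169, 213/13), (1354/169, -705/169, 72/13)

T1 translate by (-1, 3, 4): (-2, 1, 3) → (-3, 4, 7); (-1, 0, -4) → (-2, 3, 0)
T2 rotate right-handed about the y-axis with cos θ = 5/13, sin θ = 12/13: (-3, 4, 7) → (69/13, 4, 71/13); (-2, 3, 0) → (-10/13, 3, 24/13)
T3 scale by (1, -3, 3): (69/13, 4, 71/13) → (69/13, -12, 213/13); (-10/13, 3, 24/13) → (-10/13, -9, 72/13)
T4 rotate right-handed about the z-axis with cos θ = 5/13, sin θ = 12/13: (69/13, -12, 213/13) → (2217/169, 48/169, 213/13); (-10/13, -9, 72/13) → (1354/169, -705/169, 72/13)
T5 reflect across y = 0: (2217/169, 48/169, 213/13) → (2217/169, -48/169, 213/13); (1354/169, -705/169, 72/13) → (1354/169, 705/169, 72/13)
T6 reflect across y = 0: (2217/169, -48/169, 213/13) → (2217/169, 48/169, 213/13); (1354/169, 705/169, 72/13) → (1354/169, -705/169, 72/13)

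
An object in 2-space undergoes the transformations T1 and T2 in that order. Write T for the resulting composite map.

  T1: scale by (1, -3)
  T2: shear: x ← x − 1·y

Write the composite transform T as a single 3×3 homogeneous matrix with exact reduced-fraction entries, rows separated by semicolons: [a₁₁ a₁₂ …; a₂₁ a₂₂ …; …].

T1 = [1 0 0; 0 -3 0; 0 0 1]
T2·T1 = [1 3 0; 0 -3 0; 0 0 1]

T = [1 3 0; 0 -3 0; 0 0 1]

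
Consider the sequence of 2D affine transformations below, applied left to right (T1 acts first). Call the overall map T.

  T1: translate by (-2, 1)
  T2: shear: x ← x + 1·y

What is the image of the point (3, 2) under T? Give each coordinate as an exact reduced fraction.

T(p) = (4, 3)

T1 translate by (-2, 1): (3, 2) → (1, 3)
T2 shear: x ← x + 1·y: (1, 3) → (4, 3)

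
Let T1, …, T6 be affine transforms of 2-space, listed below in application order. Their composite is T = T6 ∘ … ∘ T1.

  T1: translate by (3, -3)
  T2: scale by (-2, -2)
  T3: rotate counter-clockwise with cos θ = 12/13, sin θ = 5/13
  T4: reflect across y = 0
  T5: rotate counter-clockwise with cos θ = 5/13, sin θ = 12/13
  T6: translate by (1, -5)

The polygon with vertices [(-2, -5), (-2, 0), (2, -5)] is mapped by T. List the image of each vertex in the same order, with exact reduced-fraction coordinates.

T1 translate by (3, -3): (-2, -5) → (1, -8); (-2, 0) → (1, -3); (2, -5) → (5, -8)
T2 scale by (-2, -2): (1, -8) → (-2, 16); (1, -3) → (-2, 6); (5, -8) → (-10, 16)
T3 rotate counter-clockwise with cos θ = 12/13, sin θ = 5/13: (-2, 16) → (-8, 14); (-2, 6) → (-54/13, 62/13); (-10, 16) → (-200/13, 142/13)
T4 reflect across y = 0: (-8, 14) → (-8, -14); (-54/13, 62/13) → (-54/13, -62/13); (-200/13, 142/13) → (-200/13, -142/13)
T5 rotate counter-clockwise with cos θ = 5/13, sin θ = 12/13: (-8, -14) → (128/13, -166/13); (-54/13, -62/13) → (474/169, -958/169); (-200/13, -142/13) → (704/169, -3110/169)
T6 translate by (1, -5): (128/13, -166/13) → (141/13, -231/13); (474/169, -958/169) → (643/169, -1803/169); (704/169, -3110/169) → (873/169, -3955/169)

image vertices: (141/13, -231/13), (643/169, -1803/169), (873/169, -3955/169)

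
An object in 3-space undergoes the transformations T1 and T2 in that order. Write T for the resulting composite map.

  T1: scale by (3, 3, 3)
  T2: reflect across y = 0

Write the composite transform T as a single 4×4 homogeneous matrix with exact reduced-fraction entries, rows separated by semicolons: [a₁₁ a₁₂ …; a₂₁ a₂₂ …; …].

T1 = [3 0 0 0; 0 3 0 0; 0 0 3 0; 0 0 0 1]
T2·T1 = [3 0 0 0; 0 -3 0 0; 0 0 3 0; 0 0 0 1]

T = [3 0 0 0; 0 -3 0 0; 0 0 3 0; 0 0 0 1]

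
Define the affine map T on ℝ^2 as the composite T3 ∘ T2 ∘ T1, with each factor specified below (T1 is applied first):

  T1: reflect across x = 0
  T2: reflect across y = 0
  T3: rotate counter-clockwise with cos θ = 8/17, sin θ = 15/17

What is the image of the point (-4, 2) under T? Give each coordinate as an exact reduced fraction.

T1 reflect across x = 0: (-4, 2) → (4, 2)
T2 reflect across y = 0: (4, 2) → (4, -2)
T3 rotate counter-clockwise with cos θ = 8/17, sin θ = 15/17: (4, -2) → (62/17, 44/17)

T(p) = (62/17, 44/17)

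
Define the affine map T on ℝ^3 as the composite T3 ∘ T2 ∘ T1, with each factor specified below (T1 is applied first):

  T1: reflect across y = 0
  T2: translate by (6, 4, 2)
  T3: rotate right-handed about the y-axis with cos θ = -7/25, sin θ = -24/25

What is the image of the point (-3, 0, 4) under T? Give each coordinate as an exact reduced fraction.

T(p) = (-33/5, 4, 6/5)

T1 reflect across y = 0: (-3, 0, 4) → (-3, 0, 4)
T2 translate by (6, 4, 2): (-3, 0, 4) → (3, 4, 6)
T3 rotate right-handed about the y-axis with cos θ = -7/25, sin θ = -24/25: (3, 4, 6) → (-33/5, 4, 6/5)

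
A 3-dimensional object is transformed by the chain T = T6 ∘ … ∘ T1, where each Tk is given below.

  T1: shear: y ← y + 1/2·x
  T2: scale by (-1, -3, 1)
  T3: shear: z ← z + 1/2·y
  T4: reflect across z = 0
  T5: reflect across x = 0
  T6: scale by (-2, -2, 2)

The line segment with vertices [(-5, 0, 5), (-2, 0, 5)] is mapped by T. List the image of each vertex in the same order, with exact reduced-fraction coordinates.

T1 shear: y ← y + 1/2·x: (-5, 0, 5) → (-5, -5/2, 5); (-2, 0, 5) → (-2, -1, 5)
T2 scale by (-1, -3, 1): (-5, -5/2, 5) → (5, 15/2, 5); (-2, -1, 5) → (2, 3, 5)
T3 shear: z ← z + 1/2·y: (5, 15/2, 5) → (5, 15/2, 35/4); (2, 3, 5) → (2, 3, 13/2)
T4 reflect across z = 0: (5, 15/2, 35/4) → (5, 15/2, -35/4); (2, 3, 13/2) → (2, 3, -13/2)
T5 reflect across x = 0: (5, 15/2, -35/4) → (-5, 15/2, -35/4); (2, 3, -13/2) → (-2, 3, -13/2)
T6 scale by (-2, -2, 2): (-5, 15/2, -35/4) → (10, -15, -35/2); (-2, 3, -13/2) → (4, -6, -13)

image vertices: (10, -15, -35/2), (4, -6, -13)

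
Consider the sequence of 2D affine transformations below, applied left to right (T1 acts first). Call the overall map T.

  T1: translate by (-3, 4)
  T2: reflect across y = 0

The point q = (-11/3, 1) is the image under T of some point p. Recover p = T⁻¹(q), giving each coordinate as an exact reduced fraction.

T1 = [1 0 -3; 0 1 4; 0 0 1]
T2·T1 = [1 0 -3; 0 -1 -4; 0 0 1]
det M = -1; M⁻¹ = [1 0 3; 0 -1 -4; 0 0 1]
M⁻¹ · (-11/3, 1)ᵀ = (-2/3, -5)ᵀ

p = (-2/3, -5)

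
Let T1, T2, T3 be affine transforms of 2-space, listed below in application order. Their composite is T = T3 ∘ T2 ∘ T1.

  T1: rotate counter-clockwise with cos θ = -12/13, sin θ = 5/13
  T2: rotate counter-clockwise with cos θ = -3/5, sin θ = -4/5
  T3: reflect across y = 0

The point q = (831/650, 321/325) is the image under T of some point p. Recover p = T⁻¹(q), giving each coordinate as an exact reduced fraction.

T1 = [-12/13 -5/13 0; 5/13 -12/13 0; 0 0 1]
T2·T1 = [56/65 -33/65 0; 33/65 56/65 0; 0 0 1]
T3·…·T1 = [56/65 -33/65 0; -33/65 -56/65 0; 0 0 1]
det M = -1; M⁻¹ = [56/65 -33/65 0; -33/65 -56/65 0; 0 0 1]
M⁻¹ · (831/650, 321/325)ᵀ = (3/5, -3/2)ᵀ

p = (3/5, -3/2)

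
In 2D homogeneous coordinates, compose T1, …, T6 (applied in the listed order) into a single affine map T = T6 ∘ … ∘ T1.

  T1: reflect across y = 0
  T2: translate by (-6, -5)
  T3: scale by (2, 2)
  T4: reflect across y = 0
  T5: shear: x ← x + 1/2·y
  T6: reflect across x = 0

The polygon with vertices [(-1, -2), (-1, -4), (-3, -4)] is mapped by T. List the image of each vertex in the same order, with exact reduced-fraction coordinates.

T1 reflect across y = 0: (-1, -2) → (-1, 2); (-1, -4) → (-1, 4); (-3, -4) → (-3, 4)
T2 translate by (-6, -5): (-1, 2) → (-7, -3); (-1, 4) → (-7, -1); (-3, 4) → (-9, -1)
T3 scale by (2, 2): (-7, -3) → (-14, -6); (-7, -1) → (-14, -2); (-9, -1) → (-18, -2)
T4 reflect across y = 0: (-14, -6) → (-14, 6); (-14, -2) → (-14, 2); (-18, -2) → (-18, 2)
T5 shear: x ← x + 1/2·y: (-14, 6) → (-11, 6); (-14, 2) → (-13, 2); (-18, 2) → (-17, 2)
T6 reflect across x = 0: (-11, 6) → (11, 6); (-13, 2) → (13, 2); (-17, 2) → (17, 2)

image vertices: (11, 6), (13, 2), (17, 2)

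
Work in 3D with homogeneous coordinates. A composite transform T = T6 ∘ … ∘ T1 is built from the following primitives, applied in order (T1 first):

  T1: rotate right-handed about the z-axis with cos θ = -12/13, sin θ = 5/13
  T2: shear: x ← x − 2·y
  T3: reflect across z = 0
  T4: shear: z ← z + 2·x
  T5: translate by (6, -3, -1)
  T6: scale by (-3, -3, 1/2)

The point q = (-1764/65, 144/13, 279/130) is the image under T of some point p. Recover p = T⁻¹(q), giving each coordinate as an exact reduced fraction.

p = (-9/5, 0, 4/5)

T1 = [-12/13 -5/13 0 0; 5/13 -12/13 0 0; 0 0 1 0; 0 0 0 1]
T2·T1 = [-22/13 19/13 0 0; 5/13 -12/13 0 0; 0 0 1 0; 0 0 0 1]
T3·…·T1 = [-22/13 19/13 0 0; 5/13 -12/13 0 0; 0 0 -1 0; 0 0 0 1]
T4·…·T1 = [-22/13 19/13 0 0; 5/13 -12/13 0 0; -44/13 38/13 -1 0; 0 0 0 1]
T5·…·T1 = [-22/13 19/13 0 6; 5/13 -12/13 0 -3; -44/13 38/13 -1 -1; 0 0 0 1]
T6·…·T1 = [66/13 -57/13 0 -18; -15/13 36/13 0 9; -22/13 19/13 -1/2 -1/2; 0 0 0 1]
det M = -9/2; M⁻¹ = [4/13 19/39 0 15/13; 5/39 22/39 0 -36/13; -2/3 0 -2 -13; 0 0 0 1]
M⁻¹ · (-1764/65, 144/13, 279/130)ᵀ = (-9/5, 0, 4/5)ᵀ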